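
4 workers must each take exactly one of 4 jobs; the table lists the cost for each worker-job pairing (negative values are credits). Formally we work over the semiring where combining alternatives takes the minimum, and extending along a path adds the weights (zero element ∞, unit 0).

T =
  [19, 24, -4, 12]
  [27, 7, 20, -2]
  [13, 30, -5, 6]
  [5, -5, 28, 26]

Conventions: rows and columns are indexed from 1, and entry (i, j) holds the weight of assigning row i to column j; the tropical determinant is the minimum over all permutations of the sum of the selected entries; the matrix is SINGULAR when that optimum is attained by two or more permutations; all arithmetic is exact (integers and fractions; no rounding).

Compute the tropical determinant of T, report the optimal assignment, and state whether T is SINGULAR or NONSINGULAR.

σ = (1, 2, 3, 4): 19 + 7 + (-5) + 26 = 47
σ = (1, 2, 4, 3): 19 + 7 + 6 + 28 = 60
σ = (1, 3, 2, 4): 19 + 20 + 30 + 26 = 95
σ = (1, 3, 4, 2): 19 + 20 + 6 + (-5) = 40
σ = (1, 4, 2, 3): 19 + (-2) + 30 + 28 = 75
σ = (1, 4, 3, 2): 19 + (-2) + (-5) + (-5) = 7
σ = (2, 1, 3, 4): 24 + 27 + (-5) + 26 = 72
σ = (2, 1, 4, 3): 24 + 27 + 6 + 28 = 85
σ = (2, 3, 1, 4): 24 + 20 + 13 + 26 = 83
σ = (2, 3, 4, 1): 24 + 20 + 6 + 5 = 55
σ = (2, 4, 1, 3): 24 + (-2) + 13 + 28 = 63
σ = (2, 4, 3, 1): 24 + (-2) + (-5) + 5 = 22
σ = (3, 1, 2, 4): (-4) + 27 + 30 + 26 = 79
σ = (3, 1, 4, 2): (-4) + 27 + 6 + (-5) = 24
σ = (3, 2, 1, 4): (-4) + 7 + 13 + 26 = 42
σ = (3, 2, 4, 1): (-4) + 7 + 6 + 5 = 14
σ = (3, 4, 1, 2): (-4) + (-2) + 13 + (-5) = 2
σ = (3, 4, 2, 1): (-4) + (-2) + 30 + 5 = 29
σ = (4, 1, 2, 3): 12 + 27 + 30 + 28 = 97
σ = (4, 1, 3, 2): 12 + 27 + (-5) + (-5) = 29
σ = (4, 2, 1, 3): 12 + 7 + 13 + 28 = 60
σ = (4, 2, 3, 1): 12 + 7 + (-5) + 5 = 19
σ = (4, 3, 1, 2): 12 + 20 + 13 + (-5) = 40
σ = (4, 3, 2, 1): 12 + 20 + 30 + 5 = 67
Optimal value attained by: σ = (3, 4, 1, 2).
Answer: det⊕(T) = 2; verdict: NONSINGULAR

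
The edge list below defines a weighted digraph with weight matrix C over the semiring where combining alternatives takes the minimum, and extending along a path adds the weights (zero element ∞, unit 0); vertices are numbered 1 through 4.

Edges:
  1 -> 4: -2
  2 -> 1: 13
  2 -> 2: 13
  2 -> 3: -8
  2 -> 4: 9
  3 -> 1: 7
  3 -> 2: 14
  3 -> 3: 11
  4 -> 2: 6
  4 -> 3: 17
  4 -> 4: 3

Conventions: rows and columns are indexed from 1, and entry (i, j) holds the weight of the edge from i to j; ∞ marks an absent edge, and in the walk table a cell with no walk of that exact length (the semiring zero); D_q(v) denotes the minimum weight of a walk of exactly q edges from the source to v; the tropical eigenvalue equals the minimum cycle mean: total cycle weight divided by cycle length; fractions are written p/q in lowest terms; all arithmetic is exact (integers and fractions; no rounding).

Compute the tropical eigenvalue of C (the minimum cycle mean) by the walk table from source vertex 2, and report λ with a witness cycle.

q=0: [∞, 0, ∞, ∞]
q=1: [13, 13, -8, 9]
q=2: [-1, 6, 3, 11]
q=3: [10, 17, -2, -3]
q=4: [5, 3, 9, 0]
Optimal cycle mean attained by: cycle 1->4->2->3->1, total (-2) + 6 + (-8) + 7, length 4.
Answer: λ = 3/4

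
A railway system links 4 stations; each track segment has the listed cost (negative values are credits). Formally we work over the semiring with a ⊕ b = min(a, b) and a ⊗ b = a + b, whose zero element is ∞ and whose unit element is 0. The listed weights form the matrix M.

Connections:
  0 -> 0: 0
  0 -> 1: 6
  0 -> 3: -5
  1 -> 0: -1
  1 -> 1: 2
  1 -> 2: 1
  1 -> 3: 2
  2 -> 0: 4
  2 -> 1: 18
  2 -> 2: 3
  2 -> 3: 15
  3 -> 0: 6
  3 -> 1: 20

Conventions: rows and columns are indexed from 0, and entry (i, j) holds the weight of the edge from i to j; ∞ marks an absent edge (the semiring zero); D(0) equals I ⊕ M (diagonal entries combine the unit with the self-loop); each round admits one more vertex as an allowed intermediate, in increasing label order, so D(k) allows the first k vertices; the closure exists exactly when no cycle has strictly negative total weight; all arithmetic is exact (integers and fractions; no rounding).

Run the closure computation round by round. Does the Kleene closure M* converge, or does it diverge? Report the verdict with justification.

D(0):
  [0, 6, ∞, -5]
  [-1, 0, 1, 2]
  [4, 18, 0, 15]
  [6, 20, ∞, 0]
D(1):
  [0, 6, ∞, -5]
  [-1, 0, 1, -6]
  [4, 10, 0, -1]
  [6, 12, ∞, 0]
D(2):
  [0, 6, 7, -5]
  [-1, 0, 1, -6]
  [4, 10, 0, -1]
  [6, 12, 13, 0]
D(3):
  [0, 6, 7, -5]
  [-1, 0, 1, -6]
  [4, 10, 0, -1]
  [6, 12, 13, 0]
D(4):
  [0, 6, 7, -5]
  [-1, 0, 1, -6]
  [4, 10, 0, -1]
  [6, 12, 13, 0]
Key observation: every diagonal entry stays at the unit through all rounds, so no improving cycle exists.
Answer: CONVERGES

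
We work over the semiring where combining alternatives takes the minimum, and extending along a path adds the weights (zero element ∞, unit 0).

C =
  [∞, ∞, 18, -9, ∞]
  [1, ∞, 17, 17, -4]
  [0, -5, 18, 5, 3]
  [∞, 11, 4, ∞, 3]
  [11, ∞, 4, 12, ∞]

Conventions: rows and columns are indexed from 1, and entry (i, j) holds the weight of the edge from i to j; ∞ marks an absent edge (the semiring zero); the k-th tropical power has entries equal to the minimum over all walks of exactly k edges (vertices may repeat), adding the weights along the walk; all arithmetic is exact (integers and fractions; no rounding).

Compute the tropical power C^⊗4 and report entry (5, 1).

C^⊗2:
  [18, 2, -5, 23, -6]
  [7, 12, 0, -8, 20]
  [-4, 13, 7, -9, -9]
  [4, -1, 7, 9, 7]
  [4, -1, 16, 2, 7]
C^⊗3:
  [-5, -10, -2, 0, -2]
  [0, -5, -4, -2, -5]
  [2, 2, -5, -13, -6]
  [0, 2, 11, -5, -5]
  [0, 11, 6, -5, -5]
C^⊗4:
  [-9, -7, 2, -14, -14]
  [-4, -9, -1, -9, -9]
  [-5, -10, -9, -7, -10]
  [3, 6, -1, -9, -2]
  [6, 1, -1, -9, -2]
Key observation: the optimum is the walk 5->1->4->3->1, with weight 11 + (-9) + 4 + 0 = 6.
Optimal value attained by: walk 5->1->4->3->1.
Answer: (C^⊗4)[5][1] = 6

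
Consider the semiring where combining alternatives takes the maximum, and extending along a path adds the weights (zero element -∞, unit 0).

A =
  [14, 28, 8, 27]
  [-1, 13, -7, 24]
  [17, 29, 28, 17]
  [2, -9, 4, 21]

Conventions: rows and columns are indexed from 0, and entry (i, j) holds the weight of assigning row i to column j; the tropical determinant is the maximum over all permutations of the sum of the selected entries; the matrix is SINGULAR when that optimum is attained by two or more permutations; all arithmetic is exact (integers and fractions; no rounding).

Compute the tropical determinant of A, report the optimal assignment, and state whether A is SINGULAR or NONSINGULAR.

σ = (0, 1, 2, 3): 14 + 13 + 28 + 21 = 76
σ = (0, 1, 3, 2): 14 + 13 + 17 + 4 = 48
σ = (0, 2, 1, 3): 14 + (-7) + 29 + 21 = 57
σ = (0, 2, 3, 1): 14 + (-7) + 17 + (-9) = 15
σ = (0, 3, 1, 2): 14 + 24 + 29 + 4 = 71
σ = (0, 3, 2, 1): 14 + 24 + 28 + (-9) = 57
σ = (1, 0, 2, 3): 28 + (-1) + 28 + 21 = 76
σ = (1, 0, 3, 2): 28 + (-1) + 17 + 4 = 48
σ = (1, 2, 0, 3): 28 + (-7) + 17 + 21 = 59
σ = (1, 2, 3, 0): 28 + (-7) + 17 + 2 = 40
σ = (1, 3, 0, 2): 28 + 24 + 17 + 4 = 73
σ = (1, 3, 2, 0): 28 + 24 + 28 + 2 = 82
σ = (2, 0, 1, 3): 8 + (-1) + 29 + 21 = 57
σ = (2, 0, 3, 1): 8 + (-1) + 17 + (-9) = 15
σ = (2, 1, 0, 3): 8 + 13 + 17 + 21 = 59
σ = (2, 1, 3, 0): 8 + 13 + 17 + 2 = 40
σ = (2, 3, 0, 1): 8 + 24 + 17 + (-9) = 40
σ = (2, 3, 1, 0): 8 + 24 + 29 + 2 = 63
σ = (3, 0, 1, 2): 27 + (-1) + 29 + 4 = 59
σ = (3, 0, 2, 1): 27 + (-1) + 28 + (-9) = 45
σ = (3, 1, 0, 2): 27 + 13 + 17 + 4 = 61
σ = (3, 1, 2, 0): 27 + 13 + 28 + 2 = 70
σ = (3, 2, 0, 1): 27 + (-7) + 17 + (-9) = 28
σ = (3, 2, 1, 0): 27 + (-7) + 29 + 2 = 51
Optimal value attained by: σ = (1, 3, 2, 0).
Answer: det⊕(A) = 82; verdict: NONSINGULAR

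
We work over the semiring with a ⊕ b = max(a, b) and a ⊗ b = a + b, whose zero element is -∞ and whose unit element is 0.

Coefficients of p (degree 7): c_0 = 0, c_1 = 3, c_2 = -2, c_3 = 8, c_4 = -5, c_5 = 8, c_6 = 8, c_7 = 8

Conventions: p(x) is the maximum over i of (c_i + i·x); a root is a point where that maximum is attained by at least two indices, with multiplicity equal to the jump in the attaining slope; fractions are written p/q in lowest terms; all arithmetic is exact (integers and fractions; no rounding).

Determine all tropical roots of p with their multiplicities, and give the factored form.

hull edge (i=0, c=0) to (i=1, c=3): slope 3, span 1
hull edge (i=1, c=3) to (i=3, c=8): slope 5/2, span 2
hull edge (i=3, c=8) to (i=7, c=8): slope 0, span 4
Factored form: p(x) = 8 ⊗ (x ⊕ (-3)) ⊗ (x ⊕ (-5/2)) ⊗ (x ⊕ (-5/2)) ⊗ (x ⊕ 0) ⊗ (x ⊕ 0) ⊗ (x ⊕ 0) ⊗ (x ⊕ 0)
Answer: roots = -3 (mult 1), -5/2 (mult 2), 0 (mult 4)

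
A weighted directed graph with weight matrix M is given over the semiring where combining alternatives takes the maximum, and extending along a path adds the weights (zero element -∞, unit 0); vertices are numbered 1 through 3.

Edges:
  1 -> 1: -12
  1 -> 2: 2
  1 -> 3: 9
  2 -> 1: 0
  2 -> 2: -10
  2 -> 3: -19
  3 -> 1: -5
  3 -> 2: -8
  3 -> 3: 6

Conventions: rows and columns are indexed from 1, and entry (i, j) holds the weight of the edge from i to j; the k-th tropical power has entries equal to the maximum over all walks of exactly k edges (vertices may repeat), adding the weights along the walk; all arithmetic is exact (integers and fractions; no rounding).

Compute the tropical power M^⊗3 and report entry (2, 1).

M^⊗2:
  [4, 1, 15]
  [-10, 2, 9]
  [1, -2, 12]
M^⊗3:
  [10, 7, 21]
  [4, 1, 15]
  [7, 4, 18]
Key observation: the optimum is the walk 2->1->3->1, with weight 0 + 9 + (-5) = 4.
Optimal value attained by: walk 2->1->3->1.
Answer: (M^⊗3)[2][1] = 4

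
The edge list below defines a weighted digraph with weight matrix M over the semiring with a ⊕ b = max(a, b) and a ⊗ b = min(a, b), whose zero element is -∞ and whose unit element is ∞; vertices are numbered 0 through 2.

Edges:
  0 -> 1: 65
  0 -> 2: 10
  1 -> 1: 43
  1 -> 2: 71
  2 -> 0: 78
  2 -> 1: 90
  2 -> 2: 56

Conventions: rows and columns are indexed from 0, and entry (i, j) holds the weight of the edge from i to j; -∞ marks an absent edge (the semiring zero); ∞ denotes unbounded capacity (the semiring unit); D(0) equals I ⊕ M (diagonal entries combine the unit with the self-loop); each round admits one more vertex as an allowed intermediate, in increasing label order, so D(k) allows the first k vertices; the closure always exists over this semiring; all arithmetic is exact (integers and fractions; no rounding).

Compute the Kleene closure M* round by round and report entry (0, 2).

D(0):
  [∞, 65, 10]
  [-∞, ∞, 71]
  [78, 90, ∞]
D(1):
  [∞, 65, 10]
  [-∞, ∞, 71]
  [78, 90, ∞]
D(2):
  [∞, 65, 65]
  [-∞, ∞, 71]
  [78, 90, ∞]
D(3):
  [∞, 65, 65]
  [71, ∞, 71]
  [78, 90, ∞]
Answer: M*[0][2] = 65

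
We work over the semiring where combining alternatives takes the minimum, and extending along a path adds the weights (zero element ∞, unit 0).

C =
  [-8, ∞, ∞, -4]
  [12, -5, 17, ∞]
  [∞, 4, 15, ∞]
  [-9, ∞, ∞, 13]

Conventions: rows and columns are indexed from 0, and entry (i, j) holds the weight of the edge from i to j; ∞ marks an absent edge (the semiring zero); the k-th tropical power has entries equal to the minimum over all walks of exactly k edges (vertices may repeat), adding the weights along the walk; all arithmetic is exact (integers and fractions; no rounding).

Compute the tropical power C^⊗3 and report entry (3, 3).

C^⊗2:
  [-16, ∞, ∞, -12]
  [4, -10, 12, 8]
  [16, -1, 21, ∞]
  [-17, ∞, ∞, -13]
C^⊗3:
  [-24, ∞, ∞, -20]
  [-4, -15, 7, 0]
  [8, -6, 16, 12]
  [-25, ∞, ∞, -21]
Key observation: the optimum is the walk 3->0->0->3, with weight (-9) + (-8) + (-4) = -21.
Optimal value attained by: walk 3->0->0->3.
Answer: (C^⊗3)[3][3] = -21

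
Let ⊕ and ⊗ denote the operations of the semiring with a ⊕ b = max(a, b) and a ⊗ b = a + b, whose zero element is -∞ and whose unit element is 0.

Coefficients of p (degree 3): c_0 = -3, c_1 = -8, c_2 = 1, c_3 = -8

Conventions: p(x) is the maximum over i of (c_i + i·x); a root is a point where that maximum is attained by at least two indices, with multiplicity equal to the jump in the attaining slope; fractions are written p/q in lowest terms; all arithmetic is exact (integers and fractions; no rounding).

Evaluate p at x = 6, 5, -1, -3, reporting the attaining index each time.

p(6) = max(-3+0·6=-3, -8+1·6=-2, 1+2·6=13, -8+3·6=10) = 13 (attained by i=2)
p(5) = max(-3+0·5=-3, -8+1·5=-3, 1+2·5=11, -8+3·5=7) = 11 (attained by i=2)
p(-1) = max(-3+0·(-1)=-3, -8+1·(-1)=-9, 1+2·(-1)=-1, -8+3·(-1)=-11) = -1 (attained by i=2)
p(-3) = max(-3+0·(-3)=-3, -8+1·(-3)=-11, 1+2·(-3)=-5, -8+3·(-3)=-17) = -3 (attained by i=0)
Answer: p(6) = 13; p(5) = 11; p(-1) = -1; p(-3) = -3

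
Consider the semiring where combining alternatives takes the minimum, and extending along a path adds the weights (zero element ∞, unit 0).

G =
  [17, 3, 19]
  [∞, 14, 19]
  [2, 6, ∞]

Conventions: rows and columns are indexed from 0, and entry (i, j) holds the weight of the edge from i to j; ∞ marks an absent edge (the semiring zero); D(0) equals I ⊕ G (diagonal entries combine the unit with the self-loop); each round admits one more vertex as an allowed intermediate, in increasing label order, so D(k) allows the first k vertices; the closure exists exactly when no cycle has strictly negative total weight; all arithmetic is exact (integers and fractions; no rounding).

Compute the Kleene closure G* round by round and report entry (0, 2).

D(0):
  [0, 3, 19]
  [∞, 0, 19]
  [2, 6, 0]
D(1):
  [0, 3, 19]
  [∞, 0, 19]
  [2, 5, 0]
D(2):
  [0, 3, 19]
  [∞, 0, 19]
  [2, 5, 0]
D(3):
  [0, 3, 19]
  [21, 0, 19]
  [2, 5, 0]
Answer: G*[0][2] = 19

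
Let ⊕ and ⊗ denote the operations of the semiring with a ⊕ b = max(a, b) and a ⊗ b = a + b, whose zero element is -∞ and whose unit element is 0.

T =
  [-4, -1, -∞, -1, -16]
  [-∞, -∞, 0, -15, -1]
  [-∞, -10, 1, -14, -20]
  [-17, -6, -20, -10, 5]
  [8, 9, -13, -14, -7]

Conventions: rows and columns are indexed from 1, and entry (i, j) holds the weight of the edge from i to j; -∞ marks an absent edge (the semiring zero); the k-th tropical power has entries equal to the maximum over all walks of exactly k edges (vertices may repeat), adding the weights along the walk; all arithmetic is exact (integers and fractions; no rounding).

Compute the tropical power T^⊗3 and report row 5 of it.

T^⊗2:
  [-8, -5, -1, -5, 4]
  [7, 8, 1, -14, -8]
  [-12, -9, 2, -13, -9]
  [13, 14, -6, -9, -2]
  [4, 7, 9, 7, 8]
T^⊗3:
  [12, 13, 0, -9, 0]
  [3, 6, 8, 6, 7]
  [-1, 0, 3, -12, -8]
  [9, 12, 14, 12, 13]
  [16, 17, 10, 3, 12]
Answer: row 5 of T^⊗3 = [16, 17, 10, 3, 12]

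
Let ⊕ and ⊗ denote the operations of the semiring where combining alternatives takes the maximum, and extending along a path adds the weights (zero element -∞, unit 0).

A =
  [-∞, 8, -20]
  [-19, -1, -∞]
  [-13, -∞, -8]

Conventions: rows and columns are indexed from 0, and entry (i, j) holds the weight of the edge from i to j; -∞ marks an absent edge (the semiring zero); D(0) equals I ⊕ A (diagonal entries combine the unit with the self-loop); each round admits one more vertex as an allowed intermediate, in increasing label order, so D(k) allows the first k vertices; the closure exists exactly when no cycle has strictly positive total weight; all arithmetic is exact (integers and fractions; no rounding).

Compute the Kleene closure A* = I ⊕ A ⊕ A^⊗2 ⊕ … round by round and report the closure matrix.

D(0):
  [0, 8, -20]
  [-19, 0, -∞]
  [-13, -∞, 0]
D(1):
  [0, 8, -20]
  [-19, 0, -39]
  [-13, -5, 0]
D(2):
  [0, 8, -20]
  [-19, 0, -39]
  [-13, -5, 0]
D(3):
  [0, 8, -20]
  [-19, 0, -39]
  [-13, -5, 0]
Answer: A* = [[0, 8, -20], [-19, 0, -39], [-13, -5, 0]]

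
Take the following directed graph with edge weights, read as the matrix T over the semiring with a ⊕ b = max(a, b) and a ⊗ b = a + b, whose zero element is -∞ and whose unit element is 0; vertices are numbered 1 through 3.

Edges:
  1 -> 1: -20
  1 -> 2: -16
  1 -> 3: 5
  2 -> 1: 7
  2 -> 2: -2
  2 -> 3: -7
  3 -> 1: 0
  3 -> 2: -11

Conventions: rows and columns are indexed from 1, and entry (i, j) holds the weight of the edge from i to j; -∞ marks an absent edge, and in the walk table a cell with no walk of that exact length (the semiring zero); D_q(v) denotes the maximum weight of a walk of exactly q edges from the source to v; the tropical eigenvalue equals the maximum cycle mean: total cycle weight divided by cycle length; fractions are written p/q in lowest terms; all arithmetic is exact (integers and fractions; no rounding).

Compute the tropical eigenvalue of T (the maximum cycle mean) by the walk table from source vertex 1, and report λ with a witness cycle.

q=0: [0, -∞, -∞]
q=1: [-20, -16, 5]
q=2: [5, -6, -15]
q=3: [1, -8, 10]
Optimal cycle mean attained by: cycle 1->3->1, total 5 + 0, length 2.
Answer: λ = 5/2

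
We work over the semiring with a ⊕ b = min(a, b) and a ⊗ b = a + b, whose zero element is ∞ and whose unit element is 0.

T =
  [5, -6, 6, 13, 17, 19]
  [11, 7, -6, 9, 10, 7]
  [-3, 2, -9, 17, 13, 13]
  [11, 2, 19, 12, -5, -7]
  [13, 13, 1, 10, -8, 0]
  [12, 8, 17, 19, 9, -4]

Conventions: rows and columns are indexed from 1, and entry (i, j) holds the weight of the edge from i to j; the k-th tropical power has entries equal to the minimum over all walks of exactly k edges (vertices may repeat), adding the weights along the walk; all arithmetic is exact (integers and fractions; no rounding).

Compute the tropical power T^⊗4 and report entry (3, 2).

T^⊗2:
  [3, -1, -12, 3, 4, 1]
  [-9, -4, -15, 11, 2, 2]
  [-12, -9, -18, 8, 4, 4]
  [5, 1, -4, 5, -13, -11]
  [-2, 3, -8, 2, -16, -8]
  [8, 4, 2, 15, 1, -8]
T^⊗3:
  [-15, -10, -21, 5, -4, -4]
  [-18, -15, -24, 2, -6, -2]
  [-21, -18, -27, -1, -5, -5]
  [-7, -3, -13, -3, -21, -15]
  [-11, -8, -17, -6, -24, -16]
  [-1, 0, -7, 11, -7, -12]
T^⊗4:
  [-24, -21, -30, -4, -12, -8]
  [-27, -24, -33, -7, -14, -11]
  [-30, -27, -36, -10, -14, -14]
  [-16, -13, -22, -11, -29, -21]
  [-20, -17, -26, -14, -32, -24]
  [-10, -7, -16, 3, -15, -16]
Key observation: the optimum is the walk 3->3->3->1->2, with weight (-9) + (-9) + (-3) + (-6) = -27.
Optimal value attained by: walk 3->3->3->1->2.
Answer: (T^⊗4)[3][2] = -27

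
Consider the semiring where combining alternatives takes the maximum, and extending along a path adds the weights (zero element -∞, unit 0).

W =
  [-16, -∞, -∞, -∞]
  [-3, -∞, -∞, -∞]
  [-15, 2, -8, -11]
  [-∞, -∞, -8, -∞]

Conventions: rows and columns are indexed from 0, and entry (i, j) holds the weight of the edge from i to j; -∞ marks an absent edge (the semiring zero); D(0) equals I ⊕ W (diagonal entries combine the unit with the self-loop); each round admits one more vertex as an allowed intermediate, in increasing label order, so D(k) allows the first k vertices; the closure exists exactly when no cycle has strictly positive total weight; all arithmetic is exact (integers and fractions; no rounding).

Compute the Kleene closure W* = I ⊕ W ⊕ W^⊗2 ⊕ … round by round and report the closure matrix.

D(0):
  [0, -∞, -∞, -∞]
  [-3, 0, -∞, -∞]
  [-15, 2, 0, -11]
  [-∞, -∞, -8, 0]
D(1):
  [0, -∞, -∞, -∞]
  [-3, 0, -∞, -∞]
  [-15, 2, 0, -11]
  [-∞, -∞, -8, 0]
D(2):
  [0, -∞, -∞, -∞]
  [-3, 0, -∞, -∞]
  [-1, 2, 0, -11]
  [-∞, -∞, -8, 0]
D(3):
  [0, -∞, -∞, -∞]
  [-3, 0, -∞, -∞]
  [-1, 2, 0, -11]
  [-9, -6, -8, 0]
D(4):
  [0, -∞, -∞, -∞]
  [-3, 0, -∞, -∞]
  [-1, 2, 0, -11]
  [-9, -6, -8, 0]
Answer: W* = [[0, -∞, -∞, -∞], [-3, 0, -∞, -∞], [-1, 2, 0, -11], [-9, -6, -8, 0]]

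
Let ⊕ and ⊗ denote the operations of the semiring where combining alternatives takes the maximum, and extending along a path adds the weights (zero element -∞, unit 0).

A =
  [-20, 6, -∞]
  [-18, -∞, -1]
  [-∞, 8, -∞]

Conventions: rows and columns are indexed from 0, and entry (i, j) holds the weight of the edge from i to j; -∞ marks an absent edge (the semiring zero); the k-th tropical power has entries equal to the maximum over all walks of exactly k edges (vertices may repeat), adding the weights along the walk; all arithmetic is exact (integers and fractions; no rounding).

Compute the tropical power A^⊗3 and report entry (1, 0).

A^⊗2:
  [-12, -14, 5]
  [-38, 7, -∞]
  [-10, -∞, 7]
A^⊗3:
  [-32, 13, -15]
  [-11, -32, 6]
  [-30, 15, -∞]
Key observation: the optimum is the walk 1->2->1->0, with weight (-1) + 8 + (-18) = -11.
Optimal value attained by: walk 1->2->1->0.
Answer: (A^⊗3)[1][0] = -11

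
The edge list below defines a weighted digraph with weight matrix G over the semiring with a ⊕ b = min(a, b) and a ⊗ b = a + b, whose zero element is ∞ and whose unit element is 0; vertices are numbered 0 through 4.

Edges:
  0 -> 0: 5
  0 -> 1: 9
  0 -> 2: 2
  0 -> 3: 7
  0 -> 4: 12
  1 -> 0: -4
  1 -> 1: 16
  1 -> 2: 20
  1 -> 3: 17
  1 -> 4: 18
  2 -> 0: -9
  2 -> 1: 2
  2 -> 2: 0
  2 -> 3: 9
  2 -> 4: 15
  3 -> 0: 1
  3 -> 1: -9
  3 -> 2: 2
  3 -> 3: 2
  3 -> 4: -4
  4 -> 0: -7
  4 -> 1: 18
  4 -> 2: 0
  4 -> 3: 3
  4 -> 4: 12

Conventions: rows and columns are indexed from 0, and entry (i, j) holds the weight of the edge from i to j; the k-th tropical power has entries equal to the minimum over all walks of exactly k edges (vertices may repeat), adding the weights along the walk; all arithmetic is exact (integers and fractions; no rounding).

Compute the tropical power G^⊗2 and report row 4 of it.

G^⊗2:
  [-7, -2, 2, 9, 3]
  [1, 5, -2, 3, 8]
  [-9, 0, -7, -2, 3]
  [-13, -7, -4, -1, -2]
  [-9, -6, -5, 0, -1]
Answer: row 4 of G^⊗2 = [-9, -6, -5, 0, -1]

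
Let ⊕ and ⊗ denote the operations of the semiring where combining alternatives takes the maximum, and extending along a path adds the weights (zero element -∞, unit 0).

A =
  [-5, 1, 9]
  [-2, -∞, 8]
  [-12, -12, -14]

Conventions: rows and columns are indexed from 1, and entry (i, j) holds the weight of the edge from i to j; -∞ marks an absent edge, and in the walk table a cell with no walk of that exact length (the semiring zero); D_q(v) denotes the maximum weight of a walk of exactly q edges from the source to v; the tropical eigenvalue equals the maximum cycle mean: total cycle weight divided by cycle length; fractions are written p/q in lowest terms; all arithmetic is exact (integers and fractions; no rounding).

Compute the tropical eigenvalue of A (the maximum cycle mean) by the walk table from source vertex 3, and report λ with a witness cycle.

q=0: [-∞, -∞, 0]
q=1: [-12, -12, -14]
q=2: [-14, -11, -3]
q=3: [-13, -13, -3]
Optimal cycle mean attained by: cycle 1->2->1, total 1 + (-2), length 2.
Answer: λ = -1/2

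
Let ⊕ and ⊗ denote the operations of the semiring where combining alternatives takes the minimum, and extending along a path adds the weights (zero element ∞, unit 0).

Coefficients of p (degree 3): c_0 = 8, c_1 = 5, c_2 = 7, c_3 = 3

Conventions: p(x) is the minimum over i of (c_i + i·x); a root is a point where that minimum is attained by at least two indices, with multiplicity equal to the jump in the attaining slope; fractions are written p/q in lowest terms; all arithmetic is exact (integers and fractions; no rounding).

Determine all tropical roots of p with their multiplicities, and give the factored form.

hull edge (i=0, c=8) to (i=1, c=5): slope -3, span 1
hull edge (i=1, c=5) to (i=3, c=3): slope -1, span 2
Factored form: p(x) = 3 ⊗ (x ⊕ 1) ⊗ (x ⊕ 1) ⊗ (x ⊕ 3)
Answer: roots = 1 (mult 2), 3 (mult 1)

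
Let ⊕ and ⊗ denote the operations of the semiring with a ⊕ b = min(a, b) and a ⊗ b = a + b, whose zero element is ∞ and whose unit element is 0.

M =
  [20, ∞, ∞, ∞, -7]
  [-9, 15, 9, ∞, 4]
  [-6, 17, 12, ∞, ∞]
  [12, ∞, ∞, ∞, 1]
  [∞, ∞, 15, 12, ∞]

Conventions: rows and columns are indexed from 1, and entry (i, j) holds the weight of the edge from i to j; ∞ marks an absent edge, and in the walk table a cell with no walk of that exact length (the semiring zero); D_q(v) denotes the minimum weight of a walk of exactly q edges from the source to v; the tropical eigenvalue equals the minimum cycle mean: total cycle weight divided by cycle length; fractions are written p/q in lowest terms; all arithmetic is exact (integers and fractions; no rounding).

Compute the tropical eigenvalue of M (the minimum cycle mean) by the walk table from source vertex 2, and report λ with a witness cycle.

q=0: [∞, 0, ∞, ∞, ∞]
q=1: [-9, 15, 9, ∞, 4]
q=2: [3, 26, 19, 16, -16]
q=3: [13, 36, -1, -4, -4]
q=4: [-7, 16, 11, 8, -3]
q=5: [5, 28, 12, 9, -14]
Optimal cycle mean attained by: cycle 1->5->3->1, total (-7) + 15 + (-6), length 3.
Answer: λ = 2/3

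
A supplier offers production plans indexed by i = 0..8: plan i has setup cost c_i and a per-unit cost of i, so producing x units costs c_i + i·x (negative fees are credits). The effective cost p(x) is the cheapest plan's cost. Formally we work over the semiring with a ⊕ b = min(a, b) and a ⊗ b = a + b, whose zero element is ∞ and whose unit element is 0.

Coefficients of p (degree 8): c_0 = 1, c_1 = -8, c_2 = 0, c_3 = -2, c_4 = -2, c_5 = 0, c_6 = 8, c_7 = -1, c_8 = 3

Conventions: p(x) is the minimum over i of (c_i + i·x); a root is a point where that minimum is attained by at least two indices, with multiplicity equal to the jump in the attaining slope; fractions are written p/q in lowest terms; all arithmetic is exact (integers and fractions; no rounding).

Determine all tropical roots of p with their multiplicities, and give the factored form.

hull edge (i=0, c=1) to (i=1, c=-8): slope -9, span 1
hull edge (i=1, c=-8) to (i=7, c=-1): slope 7/6, span 6
hull edge (i=7, c=-1) to (i=8, c=3): slope 4, span 1
Factored form: p(x) = 3 ⊗ (x ⊕ (-4)) ⊗ (x ⊕ (-7/6)) ⊗ (x ⊕ (-7/6)) ⊗ (x ⊕ (-7/6)) ⊗ (x ⊕ (-7/6)) ⊗ (x ⊕ (-7/6)) ⊗ (x ⊕ (-7/6)) ⊗ (x ⊕ 9)
Answer: roots = -4 (mult 1), -7/6 (mult 6), 9 (mult 1)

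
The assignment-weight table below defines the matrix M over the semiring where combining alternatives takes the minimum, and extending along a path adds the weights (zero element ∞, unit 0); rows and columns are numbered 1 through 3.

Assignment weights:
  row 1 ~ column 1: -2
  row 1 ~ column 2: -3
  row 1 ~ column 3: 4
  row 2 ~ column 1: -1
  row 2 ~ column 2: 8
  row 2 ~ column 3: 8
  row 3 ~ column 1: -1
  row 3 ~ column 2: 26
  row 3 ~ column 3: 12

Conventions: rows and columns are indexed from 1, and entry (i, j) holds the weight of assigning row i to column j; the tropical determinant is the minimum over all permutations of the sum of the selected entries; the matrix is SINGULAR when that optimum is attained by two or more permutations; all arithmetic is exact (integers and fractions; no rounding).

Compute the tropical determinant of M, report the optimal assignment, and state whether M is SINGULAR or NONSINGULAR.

σ = (1, 2, 3): (-2) + 8 + 12 = 18
σ = (1, 3, 2): (-2) + 8 + 26 = 32
σ = (2, 1, 3): (-3) + (-1) + 12 = 8
σ = (2, 3, 1): (-3) + 8 + (-1) = 4
σ = (3, 1, 2): 4 + (-1) + 26 = 29
σ = (3, 2, 1): 4 + 8 + (-1) = 11
Optimal value attained by: σ = (2, 3, 1).
Answer: det⊕(M) = 4; verdict: NONSINGULAR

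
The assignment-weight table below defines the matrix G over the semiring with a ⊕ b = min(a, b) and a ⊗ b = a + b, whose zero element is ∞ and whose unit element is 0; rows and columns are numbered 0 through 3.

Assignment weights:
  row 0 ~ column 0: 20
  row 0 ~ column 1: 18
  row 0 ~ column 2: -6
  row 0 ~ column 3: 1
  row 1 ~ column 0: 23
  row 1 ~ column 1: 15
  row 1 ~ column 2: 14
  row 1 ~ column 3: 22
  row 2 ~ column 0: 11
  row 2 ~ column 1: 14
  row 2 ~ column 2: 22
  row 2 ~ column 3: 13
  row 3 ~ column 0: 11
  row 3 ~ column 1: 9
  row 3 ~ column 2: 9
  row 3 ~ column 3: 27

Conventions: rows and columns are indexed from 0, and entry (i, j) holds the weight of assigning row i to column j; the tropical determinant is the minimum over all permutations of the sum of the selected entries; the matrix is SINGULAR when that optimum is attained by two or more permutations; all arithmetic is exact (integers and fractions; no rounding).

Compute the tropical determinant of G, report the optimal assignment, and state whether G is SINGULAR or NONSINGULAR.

σ = (0, 1, 2, 3): 20 + 15 + 22 + 27 = 84
σ = (0, 1, 3, 2): 20 + 15 + 13 + 9 = 57
σ = (0, 2, 1, 3): 20 + 14 + 14 + 27 = 75
σ = (0, 2, 3, 1): 20 + 14 + 13 + 9 = 56
σ = (0, 3, 1, 2): 20 + 22 + 14 + 9 = 65
σ = (0, 3, 2, 1): 20 + 22 + 22 + 9 = 73
σ = (1, 0, 2, 3): 18 + 23 + 22 + 27 = 90
σ = (1, 0, 3, 2): 18 + 23 + 13 + 9 = 63
σ = (1, 2, 0, 3): 18 + 14 + 11 + 27 = 70
σ = (1, 2, 3, 0): 18 + 14 + 13 + 11 = 56
σ = (1, 3, 0, 2): 18 + 22 + 11 + 9 = 60
σ = (1, 3, 2, 0): 18 + 22 + 22 + 11 = 73
σ = (2, 0, 1, 3): (-6) + 23 + 14 + 27 = 58
σ = (2, 0, 3, 1): (-6) + 23 + 13 + 9 = 39
σ = (2, 1, 0, 3): (-6) + 15 + 11 + 27 = 47
σ = (2, 1, 3, 0): (-6) + 15 + 13 + 11 = 33
σ = (2, 3, 0, 1): (-6) + 22 + 11 + 9 = 36
σ = (2, 3, 1, 0): (-6) + 22 + 14 + 11 = 41
σ = (3, 0, 1, 2): 1 + 23 + 14 + 9 = 47
σ = (3, 0, 2, 1): 1 + 23 + 22 + 9 = 55
σ = (3, 1, 0, 2): 1 + 15 + 11 + 9 = 36
σ = (3, 1, 2, 0): 1 + 15 + 22 + 11 = 49
σ = (3, 2, 0, 1): 1 + 14 + 11 + 9 = 35
σ = (3, 2, 1, 0): 1 + 14 + 14 + 11 = 40
Optimal value attained by: σ = (2, 1, 3, 0).
Answer: det⊕(G) = 33; verdict: NONSINGULAR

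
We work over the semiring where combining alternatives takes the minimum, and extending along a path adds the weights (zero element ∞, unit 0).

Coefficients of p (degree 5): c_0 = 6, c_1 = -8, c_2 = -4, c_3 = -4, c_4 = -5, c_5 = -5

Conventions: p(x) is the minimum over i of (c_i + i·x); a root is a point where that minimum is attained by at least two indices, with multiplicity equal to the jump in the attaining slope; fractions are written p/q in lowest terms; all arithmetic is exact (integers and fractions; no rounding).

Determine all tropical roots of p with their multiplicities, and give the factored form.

hull edge (i=0, c=6) to (i=1, c=-8): slope -14, span 1
hull edge (i=1, c=-8) to (i=5, c=-5): slope 3/4, span 4
Factored form: p(x) = -5 ⊗ (x ⊕ (-3/4)) ⊗ (x ⊕ (-3/4)) ⊗ (x ⊕ (-3/4)) ⊗ (x ⊕ (-3/4)) ⊗ (x ⊕ 14)
Answer: roots = -3/4 (mult 4), 14 (mult 1)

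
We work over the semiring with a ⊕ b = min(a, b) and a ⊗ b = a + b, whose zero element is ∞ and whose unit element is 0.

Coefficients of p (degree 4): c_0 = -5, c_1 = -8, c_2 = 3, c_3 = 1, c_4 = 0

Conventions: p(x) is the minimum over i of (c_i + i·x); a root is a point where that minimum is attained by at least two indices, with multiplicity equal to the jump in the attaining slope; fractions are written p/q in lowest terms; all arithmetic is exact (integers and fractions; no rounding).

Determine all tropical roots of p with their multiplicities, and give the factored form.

hull edge (i=0, c=-5) to (i=1, c=-8): slope -3, span 1
hull edge (i=1, c=-8) to (i=4, c=0): slope 8/3, span 3
Factored form: p(x) = 0 ⊗ (x ⊕ (-8/3)) ⊗ (x ⊕ (-8/3)) ⊗ (x ⊕ (-8/3)) ⊗ (x ⊕ 3)
Answer: roots = -8/3 (mult 3), 3 (mult 1)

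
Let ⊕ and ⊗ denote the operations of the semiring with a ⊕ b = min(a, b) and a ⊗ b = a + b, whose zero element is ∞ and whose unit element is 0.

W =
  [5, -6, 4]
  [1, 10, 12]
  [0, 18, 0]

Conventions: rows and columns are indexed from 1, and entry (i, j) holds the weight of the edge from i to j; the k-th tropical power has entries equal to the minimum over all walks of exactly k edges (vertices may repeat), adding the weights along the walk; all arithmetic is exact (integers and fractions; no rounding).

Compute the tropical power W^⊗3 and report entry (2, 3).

W^⊗2:
  [-5, -1, 4]
  [6, -5, 5]
  [0, -6, 0]
W^⊗3:
  [0, -11, -1]
  [-4, 0, 5]
  [-5, -6, 0]
Key observation: the optimum is the walk 2->1->3->3, with weight 1 + 4 + 0 = 5.
Optimal value attained by: walk 2->1->3->3.
Answer: (W^⊗3)[2][3] = 5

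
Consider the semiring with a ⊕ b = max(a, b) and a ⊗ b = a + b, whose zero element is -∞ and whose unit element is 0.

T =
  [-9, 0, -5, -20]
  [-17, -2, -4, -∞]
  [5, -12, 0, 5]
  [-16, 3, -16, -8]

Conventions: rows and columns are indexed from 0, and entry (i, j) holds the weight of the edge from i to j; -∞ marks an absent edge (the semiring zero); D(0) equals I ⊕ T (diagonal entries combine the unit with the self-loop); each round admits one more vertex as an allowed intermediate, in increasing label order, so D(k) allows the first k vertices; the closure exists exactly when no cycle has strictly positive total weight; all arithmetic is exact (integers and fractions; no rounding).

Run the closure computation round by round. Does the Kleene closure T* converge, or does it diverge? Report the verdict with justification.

D(0):
  [0, 0, -5, -20]
  [-17, 0, -4, -∞]
  [5, -12, 0, 5]
  [-16, 3, -16, 0]
D(1):
  [0, 0, -5, -20]
  [-17, 0, -4, -37]
  [5, 5, 0, 5]
  [-16, 3, -16, 0]
Detection: at round 2, diagonal entry (2, 2) turns strictly positive.
Key observation: the cycle 2->0->1->2 has total weight 5 + 0 + (-4), which is strictly positive.
Answer: DIVERGES — positive cycle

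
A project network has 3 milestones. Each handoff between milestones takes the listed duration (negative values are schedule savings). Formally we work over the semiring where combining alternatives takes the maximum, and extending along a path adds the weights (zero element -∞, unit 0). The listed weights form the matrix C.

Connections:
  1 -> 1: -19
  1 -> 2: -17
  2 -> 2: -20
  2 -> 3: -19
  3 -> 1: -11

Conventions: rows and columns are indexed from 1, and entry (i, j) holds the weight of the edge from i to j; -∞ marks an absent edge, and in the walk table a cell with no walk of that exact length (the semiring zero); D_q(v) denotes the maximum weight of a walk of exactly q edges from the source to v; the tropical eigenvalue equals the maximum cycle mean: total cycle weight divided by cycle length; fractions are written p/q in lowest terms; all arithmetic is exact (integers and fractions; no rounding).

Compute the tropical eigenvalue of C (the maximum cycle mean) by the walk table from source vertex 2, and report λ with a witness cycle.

q=0: [-∞, 0, -∞]
q=1: [-∞, -20, -19]
q=2: [-30, -40, -39]
q=3: [-49, -47, -59]
Optimal cycle mean attained by: cycle 1->2->3->1, total (-17) + (-19) + (-11), length 3.
Answer: λ = -47/3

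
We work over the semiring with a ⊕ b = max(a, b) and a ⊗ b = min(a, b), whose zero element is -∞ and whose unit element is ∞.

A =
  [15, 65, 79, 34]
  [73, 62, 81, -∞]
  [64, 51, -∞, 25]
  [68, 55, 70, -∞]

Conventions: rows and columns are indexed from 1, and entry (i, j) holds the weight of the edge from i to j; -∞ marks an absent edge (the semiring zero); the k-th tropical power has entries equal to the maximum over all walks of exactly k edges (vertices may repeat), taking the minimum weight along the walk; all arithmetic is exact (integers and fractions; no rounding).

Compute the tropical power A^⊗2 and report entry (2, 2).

A^⊗2:
  [65, 62, 65, 25]
  [64, 65, 73, 34]
  [51, 64, 64, 34]
  [64, 65, 68, 34]
Key observation: the optimum is the walk 2->1->2, with weight 73 min 65 = 65.
Optimal value attained by: walk 2->1->2.
Answer: (A^⊗2)[2][2] = 65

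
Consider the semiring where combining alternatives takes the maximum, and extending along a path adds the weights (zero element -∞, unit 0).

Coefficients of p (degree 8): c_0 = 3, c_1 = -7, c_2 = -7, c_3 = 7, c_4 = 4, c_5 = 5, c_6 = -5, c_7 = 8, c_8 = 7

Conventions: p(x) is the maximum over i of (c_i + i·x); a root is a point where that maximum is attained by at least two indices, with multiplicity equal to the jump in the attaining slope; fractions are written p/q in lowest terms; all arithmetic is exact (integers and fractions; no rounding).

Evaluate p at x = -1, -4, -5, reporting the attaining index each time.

p(-1) = max(3+0·(-1)=3, -7+1·(-1)=-8, -7+2·(-1)=-9, 7+3·(-1)=4, 4+4·(-1)=0, 5+5·(-1)=0, -5+6·(-1)=-11, 8+7·(-1)=1, 7+8·(-1)=-1) = 4 (attained by i=3)
p(-4) = max(3+0·(-4)=3, -7+1·(-4)=-11, -7+2·(-4)=-15, 7+3·(-4)=-5, 4+4·(-4)=-12, 5+5·(-4)=-15, -5+6·(-4)=-29, 8+7·(-4)=-20, 7+8·(-4)=-25) = 3 (attained by i=0)
p(-5) = max(3+0·(-5)=3, -7+1·(-5)=-12, -7+2·(-5)=-17, 7+3·(-5)=-8, 4+4·(-5)=-16, 5+5·(-5)=-20, -5+6·(-5)=-35, 8+7·(-5)=-27, 7+8·(-5)=-33) = 3 (attained by i=0)
Answer: p(-1) = 4; p(-4) = 3; p(-5) = 3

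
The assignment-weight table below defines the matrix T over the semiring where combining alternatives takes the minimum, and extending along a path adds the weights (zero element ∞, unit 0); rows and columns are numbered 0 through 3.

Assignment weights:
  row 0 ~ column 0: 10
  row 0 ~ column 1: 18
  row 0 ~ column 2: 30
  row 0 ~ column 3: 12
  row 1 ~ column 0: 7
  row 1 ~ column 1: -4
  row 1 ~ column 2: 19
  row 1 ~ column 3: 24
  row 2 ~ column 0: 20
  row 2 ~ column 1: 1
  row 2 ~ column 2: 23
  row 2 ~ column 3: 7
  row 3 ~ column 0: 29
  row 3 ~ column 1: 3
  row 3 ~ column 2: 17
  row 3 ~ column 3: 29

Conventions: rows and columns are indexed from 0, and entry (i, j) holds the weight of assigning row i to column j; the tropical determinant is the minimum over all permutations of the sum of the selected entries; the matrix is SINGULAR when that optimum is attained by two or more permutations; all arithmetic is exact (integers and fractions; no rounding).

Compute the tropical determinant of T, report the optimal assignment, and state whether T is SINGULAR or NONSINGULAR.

σ = (0, 1, 2, 3): 10 + (-4) + 23 + 29 = 58
σ = (0, 1, 3, 2): 10 + (-4) + 7 + 17 = 30
σ = (0, 2, 1, 3): 10 + 19 + 1 + 29 = 59
σ = (0, 2, 3, 1): 10 + 19 + 7 + 3 = 39
σ = (0, 3, 1, 2): 10 + 24 + 1 + 17 = 52
σ = (0, 3, 2, 1): 10 + 24 + 23 + 3 = 60
σ = (1, 0, 2, 3): 18 + 7 + 23 + 29 = 77
σ = (1, 0, 3, 2): 18 + 7 + 7 + 17 = 49
σ = (1, 2, 0, 3): 18 + 19 + 20 + 29 = 86
σ = (1, 2, 3, 0): 18 + 19 + 7 + 29 = 73
σ = (1, 3, 0, 2): 18 + 24 + 20 + 17 = 79
σ = (1, 3, 2, 0): 18 + 24 + 23 + 29 = 94
σ = (2, 0, 1, 3): 30 + 7 + 1 + 29 = 67
σ = (2, 0, 3, 1): 30 + 7 + 7 + 3 = 47
σ = (2, 1, 0, 3): 30 + (-4) + 20 + 29 = 75
σ = (2, 1, 3, 0): 30 + (-4) + 7 + 29 = 62
σ = (2, 3, 0, 1): 30 + 24 + 20 + 3 = 77
σ = (2, 3, 1, 0): 30 + 24 + 1 + 29 = 84
σ = (3, 0, 1, 2): 12 + 7 + 1 + 17 = 37
σ = (3, 0, 2, 1): 12 + 7 + 23 + 3 = 45
σ = (3, 1, 0, 2): 12 + (-4) + 20 + 17 = 45
σ = (3, 1, 2, 0): 12 + (-4) + 23 + 29 = 60
σ = (3, 2, 0, 1): 12 + 19 + 20 + 3 = 54
σ = (3, 2, 1, 0): 12 + 19 + 1 + 29 = 61
Optimal value attained by: σ = (0, 1, 3, 2).
Answer: det⊕(T) = 30; verdict: NONSINGULAR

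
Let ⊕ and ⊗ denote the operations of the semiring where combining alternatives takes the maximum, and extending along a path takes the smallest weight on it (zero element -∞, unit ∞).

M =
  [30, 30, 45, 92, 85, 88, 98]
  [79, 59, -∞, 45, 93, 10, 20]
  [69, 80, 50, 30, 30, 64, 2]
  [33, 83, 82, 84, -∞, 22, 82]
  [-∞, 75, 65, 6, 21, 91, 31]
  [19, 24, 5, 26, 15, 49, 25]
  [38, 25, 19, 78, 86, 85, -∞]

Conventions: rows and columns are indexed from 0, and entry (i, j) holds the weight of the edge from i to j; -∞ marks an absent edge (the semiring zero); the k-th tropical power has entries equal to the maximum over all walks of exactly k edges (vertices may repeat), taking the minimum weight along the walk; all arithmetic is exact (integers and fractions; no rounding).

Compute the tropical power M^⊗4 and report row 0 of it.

M^⊗2:
  [45, 83, 82, 84, 86, 85, 82]
  [59, 75, 65, 79, 79, 91, 79]
  [79, 59, 50, 69, 80, 69, 69]
  [79, 83, 82, 84, 83, 82, 82]
  [75, 65, 50, 45, 75, 64, 25]
  [26, 26, 26, 26, 25, 49, 26]
  [33, 78, 78, 78, 38, 86, 78]
M^⊗3:
  [79, 83, 82, 84, 83, 86, 82]
  [75, 79, 79, 79, 79, 79, 79]
  [59, 75, 69, 79, 79, 80, 79]
  [79, 83, 82, 84, 83, 83, 82]
  [65, 75, 65, 75, 75, 75, 75]
  [26, 26, 26, 26, 26, 49, 26]
  [78, 78, 78, 78, 78, 78, 78]
M^⊗4:
  [79, 83, 82, 84, 83, 83, 82]
  [79, 79, 79, 79, 79, 79, 79]
  [75, 79, 79, 79, 79, 79, 79]
  [79, 83, 82, 84, 83, 83, 82]
  [75, 75, 75, 75, 75, 75, 75]
  [26, 26, 26, 26, 26, 49, 26]
  [78, 78, 78, 78, 78, 78, 78]
Answer: row 0 of M^⊗4 = [79, 83, 82, 84, 83, 83, 82]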